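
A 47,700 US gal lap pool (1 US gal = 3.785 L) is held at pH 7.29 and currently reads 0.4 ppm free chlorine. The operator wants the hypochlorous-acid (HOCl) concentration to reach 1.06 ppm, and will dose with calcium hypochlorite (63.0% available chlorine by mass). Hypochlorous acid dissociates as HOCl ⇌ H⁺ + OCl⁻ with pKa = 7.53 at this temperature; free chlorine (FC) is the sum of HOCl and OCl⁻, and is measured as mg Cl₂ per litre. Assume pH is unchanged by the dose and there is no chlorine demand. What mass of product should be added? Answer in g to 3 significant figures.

364 g

Volume: 47,700 US gal × 3.785 L/gal = 180,544 L.
[OCl⁻]/[HOCl] = 10^(pH − pKa) = 10^(7.29 − 7.53) = 0.5754; fraction as HOCl = 1/(1 + 0.5754) = 0.6347.
Free chlorine required for 1.06 ppm HOCl: 1.06 / 0.6347 = 1.67 ppm.
FC to add: 1.67 − 0.4 = 1.27 mg/L as Cl₂.
Cl₂ equivalent: 1.27 mg/L × 180,544 L = 229.3 g.
Product at 63.0% available Cl: 229.3 / 0.63 = 363.9 g.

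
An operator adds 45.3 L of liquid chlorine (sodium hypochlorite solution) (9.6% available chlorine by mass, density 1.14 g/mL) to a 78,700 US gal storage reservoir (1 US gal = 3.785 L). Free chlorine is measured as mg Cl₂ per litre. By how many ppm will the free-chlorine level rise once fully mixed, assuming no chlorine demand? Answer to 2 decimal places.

16.64 ppm

Volume: 78,700 US gal × 3.785 L/gal = 297,880 L.
Mass of solution: 45.3 L × 1000 mL/L × 1.14 g/mL = 51,640 g.
Available chlorine delivered: 51,640 g × 0.096 = 4958 g as Cl₂.
Concentration rise: 4958 g / 297,880 L = 16.64 mg/L = 16.64 ppm.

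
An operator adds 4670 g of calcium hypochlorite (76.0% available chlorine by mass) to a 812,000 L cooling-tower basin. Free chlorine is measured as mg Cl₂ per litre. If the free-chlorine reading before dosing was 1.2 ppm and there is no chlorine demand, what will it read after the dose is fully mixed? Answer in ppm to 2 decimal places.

5.57 ppm

Available chlorine delivered: 4670 g × 0.76 = 3549 g as Cl₂.
Concentration rise: 3549 g / 812,000 L = 4.371 mg/L = 4.37 ppm.
Final FC: 1.2 + 4.37 = 5.57 ppm.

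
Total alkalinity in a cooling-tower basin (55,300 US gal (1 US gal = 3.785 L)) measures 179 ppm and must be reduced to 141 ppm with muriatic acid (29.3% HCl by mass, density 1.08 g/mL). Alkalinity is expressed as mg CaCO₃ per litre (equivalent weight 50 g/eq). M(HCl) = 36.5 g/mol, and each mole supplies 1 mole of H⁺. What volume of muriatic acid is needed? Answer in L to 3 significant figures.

18.3 L

Volume: 55,300 US gal × 3.785 L/gal = 209,310 L.
Alkalinity to neutralize: (179 − 141) = 38 mg/L as CaCO₃ × 209,310 L = 7954 g as CaCO₃.
Equivalents of H⁺ required: 7954 ÷ 50 g/eq = 159.1 eq = 159.1 mol HCl.
Mass of HCl: 159.1 × 36.5 = 5806 g.
Mass of 29.3% solution: 5806 / 0.293 = 19,820 g.
Volume: 19,820 g ÷ 1.08 g/mL = 18,350 mL.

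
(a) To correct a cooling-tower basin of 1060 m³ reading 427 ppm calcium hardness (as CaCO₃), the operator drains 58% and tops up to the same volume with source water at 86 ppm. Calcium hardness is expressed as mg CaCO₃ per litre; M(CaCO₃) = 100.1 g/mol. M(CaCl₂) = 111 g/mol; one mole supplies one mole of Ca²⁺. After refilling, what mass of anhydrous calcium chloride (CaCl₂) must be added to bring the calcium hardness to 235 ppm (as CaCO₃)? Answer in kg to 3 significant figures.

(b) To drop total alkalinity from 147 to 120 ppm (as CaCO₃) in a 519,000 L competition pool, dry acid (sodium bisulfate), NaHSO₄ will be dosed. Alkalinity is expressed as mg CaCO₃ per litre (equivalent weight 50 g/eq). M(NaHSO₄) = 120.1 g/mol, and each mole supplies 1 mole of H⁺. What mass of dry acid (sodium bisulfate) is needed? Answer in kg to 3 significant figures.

(a) 6.79 kg; (b) 33.7 kg

(a) Volume: 1060 m³ = 1,060,000 L.
(a) After draining 58% and refilling: 427 × 0.42 + 86 × 0.58 = 229.22 ppm.
(a) Deficit to target: 235 − 229.22 = 5.78 mg/L.
(a) As CaCO₃: 5.78 mg/L × 1,060,000 L = 6127 g; ÷ 100.1 = 61.21 mol Ca²⁺.
(a) Mass: 61.21 × 111 = 6794 g.

(b) Alkalinity to neutralize: (147 − 120) = 27 mg/L as CaCO₃ × 519,000 L = 14,010 g as CaCO₃.
(b) Equivalents of H⁺ required: 14,010 ÷ 50 g/eq = 280.3 eq = 280.3 mol NaHSO₄.
(b) Mass of NaHSO₄: 280.3 × 120.1 = 33,660 g.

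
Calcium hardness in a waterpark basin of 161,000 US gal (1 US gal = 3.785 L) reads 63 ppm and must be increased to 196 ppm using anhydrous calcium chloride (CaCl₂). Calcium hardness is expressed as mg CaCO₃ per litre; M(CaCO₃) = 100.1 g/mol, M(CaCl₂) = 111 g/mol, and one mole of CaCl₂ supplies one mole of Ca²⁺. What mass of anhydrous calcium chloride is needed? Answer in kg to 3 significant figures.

89.9 kg

Volume: 161,000 US gal × 3.785 L/gal = 609,385 L.
Hardness to add: (196 − 63) = 133 mg/L as CaCO₃ × 609,385 L = 81,050 g as CaCO₃.
Moles of Ca²⁺ (1 mol Ca²⁺ ≡ 1 mol CaCO₃): 81,050 / 100.1 g/mol = 809.7 mol.
Mass of CaCl₂: 809.7 × 111 = 89,870 g.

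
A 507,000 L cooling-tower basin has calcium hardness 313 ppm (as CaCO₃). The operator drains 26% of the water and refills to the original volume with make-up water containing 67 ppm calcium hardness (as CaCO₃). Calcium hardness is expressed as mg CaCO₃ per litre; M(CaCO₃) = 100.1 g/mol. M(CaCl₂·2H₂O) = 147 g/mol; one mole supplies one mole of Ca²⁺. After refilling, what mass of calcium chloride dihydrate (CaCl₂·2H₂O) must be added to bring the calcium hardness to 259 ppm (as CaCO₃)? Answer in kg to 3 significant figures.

7.42 kg

After draining 26% and refilling: 313 × 0.74 + 67 × 0.26 = 249.04 ppm.
Deficit to target: 259 − 249.04 = 9.96 mg/L.
As CaCO₃: 9.96 mg/L × 507,000 L = 5050 g; ÷ 100.1 = 50.45 mol Ca²⁺.
Mass: 50.45 × 147 = 7416 g.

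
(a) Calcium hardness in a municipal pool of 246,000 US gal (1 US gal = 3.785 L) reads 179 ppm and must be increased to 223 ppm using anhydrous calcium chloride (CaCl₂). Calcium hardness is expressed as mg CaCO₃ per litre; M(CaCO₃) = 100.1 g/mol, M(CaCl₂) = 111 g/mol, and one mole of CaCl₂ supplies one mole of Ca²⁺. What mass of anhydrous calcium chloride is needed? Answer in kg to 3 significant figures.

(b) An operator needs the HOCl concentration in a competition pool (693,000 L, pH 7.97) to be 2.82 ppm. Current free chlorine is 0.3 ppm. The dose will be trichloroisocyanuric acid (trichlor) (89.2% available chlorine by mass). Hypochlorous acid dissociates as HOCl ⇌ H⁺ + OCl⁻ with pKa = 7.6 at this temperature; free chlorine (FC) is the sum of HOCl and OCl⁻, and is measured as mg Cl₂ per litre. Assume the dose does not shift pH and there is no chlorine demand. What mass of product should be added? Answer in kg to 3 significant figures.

(a) 45.4 kg; (b) 7.09 kg

(a) Volume: 246,000 US gal × 3.785 L/gal = 931,110 L.
(a) Hardness to add: (223 − 179) = 44 mg/L as CaCO₃ × 931,110 L = 40,970 g as CaCO₃.
(a) Moles of Ca²⁺ (1 mol Ca²⁺ ≡ 1 mol CaCO₃): 40,970 / 100.1 g/mol = 409.3 mol.
(a) Mass of CaCl₂: 409.3 × 111 = 45,430 g.

(b) [OCl⁻]/[HOCl] = 10^(pH − pKa) = 10^(7.97 − 7.6) = 2.344; fraction as HOCl = 1/(1 + 2.344) = 0.299.
(b) Free chlorine required for 2.82 ppm HOCl: 2.82 / 0.299 = 9.431 ppm.
(b) FC to add: 9.431 − 0.3 = 9.131 mg/L as Cl₂.
(b) Cl₂ equivalent: 9.131 mg/L × 693,000 L = 6328 g.
(b) Product at 89.2% available Cl: 6328 / 0.892 = 7094 g.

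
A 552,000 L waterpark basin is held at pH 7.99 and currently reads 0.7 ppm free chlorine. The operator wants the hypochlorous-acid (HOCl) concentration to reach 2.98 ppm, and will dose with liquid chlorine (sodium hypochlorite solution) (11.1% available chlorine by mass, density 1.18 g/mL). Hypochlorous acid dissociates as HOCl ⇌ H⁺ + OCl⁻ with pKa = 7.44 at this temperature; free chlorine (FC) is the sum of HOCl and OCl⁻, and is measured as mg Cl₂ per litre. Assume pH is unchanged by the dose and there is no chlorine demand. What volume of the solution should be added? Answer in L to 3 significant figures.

[OCl⁻]/[HOCl] = 10^(pH − pKa) = 10^(7.99 − 7.44) = 3.548; fraction as HOCl = 1/(1 + 3.548) = 0.2199.
Free chlorine required for 2.98 ppm HOCl: 2.98 / 0.2199 = 13.55 ppm.
FC to add: 13.55 − 0.7 = 12.85 mg/L as Cl₂.
Cl₂ equivalent: 12.85 mg/L × 552,000 L = 7095 g.
Product at 11.1% available Cl: 7095 / 0.111 = 63,920 g.
Volume: 63,920 g ÷ 1.18 g/mL = 54,170 mL.

54.2 L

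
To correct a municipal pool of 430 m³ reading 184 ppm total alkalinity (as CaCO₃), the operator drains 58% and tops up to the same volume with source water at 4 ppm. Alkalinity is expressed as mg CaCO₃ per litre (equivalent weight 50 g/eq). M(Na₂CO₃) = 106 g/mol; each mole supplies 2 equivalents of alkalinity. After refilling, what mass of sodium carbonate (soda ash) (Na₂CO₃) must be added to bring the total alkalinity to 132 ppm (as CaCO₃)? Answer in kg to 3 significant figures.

23.9 kg

Volume: 430 m³ = 430,000 L.
After draining 58% and refilling: 184 × 0.42 + 4 × 0.58 = 79.6 ppm.
Deficit to target: 132 − 79.6 = 52.4 mg/L.
As CaCO₃: 52.4 mg/L × 430,000 L = 22,530 g; ÷ 50 g/eq ÷ 2 = 225.3 mol Na₂CO₃.
Mass: 225.3 × 106 = 23,880 g.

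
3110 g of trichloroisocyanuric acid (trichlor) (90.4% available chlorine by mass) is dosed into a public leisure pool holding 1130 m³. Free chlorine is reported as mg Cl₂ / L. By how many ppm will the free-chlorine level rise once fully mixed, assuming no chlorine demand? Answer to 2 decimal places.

Volume: 1130 m³ = 1,130,000 L.
Available chlorine delivered: 3110 g × 0.904 = 2811 g as Cl₂.
Concentration rise: 2811 g / 1,130,000 L = 2.488 mg/L = 2.49 ppm.

2.49 ppm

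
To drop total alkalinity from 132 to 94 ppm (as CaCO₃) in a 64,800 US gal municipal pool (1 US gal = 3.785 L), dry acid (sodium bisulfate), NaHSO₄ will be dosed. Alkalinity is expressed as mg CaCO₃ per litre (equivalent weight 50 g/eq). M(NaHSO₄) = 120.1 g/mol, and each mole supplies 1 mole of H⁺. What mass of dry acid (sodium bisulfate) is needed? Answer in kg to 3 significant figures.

Volume: 64,800 US gal × 3.785 L/gal = 245,268 L.
Alkalinity to neutralize: (132 − 94) = 38 mg/L as CaCO₃ × 245,268 L = 9320 g as CaCO₃.
Equivalents of H⁺ required: 9320 ÷ 50 g/eq = 186.4 eq = 186.4 mol NaHSO₄.
Mass of NaHSO₄: 186.4 × 120.1 = 22,390 g.

22.4 kg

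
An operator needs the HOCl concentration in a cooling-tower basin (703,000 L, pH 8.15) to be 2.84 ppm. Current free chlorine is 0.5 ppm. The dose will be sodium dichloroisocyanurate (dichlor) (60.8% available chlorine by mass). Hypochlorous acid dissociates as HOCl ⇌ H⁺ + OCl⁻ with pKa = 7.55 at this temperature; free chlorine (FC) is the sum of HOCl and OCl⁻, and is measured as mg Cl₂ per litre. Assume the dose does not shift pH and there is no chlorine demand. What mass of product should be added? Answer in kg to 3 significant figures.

[OCl⁻]/[HOCl] = 10^(pH − pKa) = 10^(8.15 − 7.55) = 3.981; fraction as HOCl = 1/(1 + 3.981) = 0.2008.
Free chlorine required for 2.84 ppm HOCl: 2.84 / 0.2008 = 14.15 ppm.
FC to add: 14.15 − 0.5 = 13.65 mg/L as Cl₂.
Cl₂ equivalent: 13.65 mg/L × 703,000 L = 9593 g.
Product at 60.8% available Cl: 9593 / 0.608 = 15,780 g.

15.8 kg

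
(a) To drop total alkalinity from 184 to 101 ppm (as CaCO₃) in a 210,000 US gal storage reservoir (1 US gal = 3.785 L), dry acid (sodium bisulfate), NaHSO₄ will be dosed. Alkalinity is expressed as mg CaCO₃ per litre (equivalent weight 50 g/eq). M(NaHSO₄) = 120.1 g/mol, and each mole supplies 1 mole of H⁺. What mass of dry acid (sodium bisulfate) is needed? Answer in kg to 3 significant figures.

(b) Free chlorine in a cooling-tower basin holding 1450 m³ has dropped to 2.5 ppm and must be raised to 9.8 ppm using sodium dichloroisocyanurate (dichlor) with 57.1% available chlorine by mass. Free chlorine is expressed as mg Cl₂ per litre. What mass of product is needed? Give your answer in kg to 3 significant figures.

(a) Volume: 210,000 US gal × 3.785 L/gal = 794,850 L.
(a) Alkalinity to neutralize: (184 − 101) = 83 mg/L as CaCO₃ × 794,850 L = 65,970 g as CaCO₃.
(a) Equivalents of H⁺ required: 65,970 ÷ 50 g/eq = 1319 eq = 1319 mol NaHSO₄.
(a) Mass of NaHSO₄: 1319 × 120.1 = 158,500 g.

(b) Volume: 1450 m³ = 1,450,000 L.
(b) Chlorine deficit: 9.8 − 2.5 = 7.3 ppm = 7.3 mg/L as Cl₂.
(b) Cl₂ equivalent needed: 7.3 mg/L × 1,450,000 L = 10,580,000 mg = 10,580 g.
(b) Product at 57.1% available chlorine: 10,580 / 0.571 = 18,540 g.

(a) 158 kg; (b) 18.5 kg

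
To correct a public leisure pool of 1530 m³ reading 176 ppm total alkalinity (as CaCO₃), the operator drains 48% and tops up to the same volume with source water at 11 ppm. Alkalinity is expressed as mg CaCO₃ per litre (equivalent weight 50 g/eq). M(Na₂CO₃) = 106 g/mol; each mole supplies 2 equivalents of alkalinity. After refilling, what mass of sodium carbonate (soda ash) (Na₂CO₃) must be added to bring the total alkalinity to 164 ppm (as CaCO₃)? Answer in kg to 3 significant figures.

109 kg

Volume: 1530 m³ = 1,530,000 L.
After draining 48% and refilling: 176 × 0.52 + 11 × 0.48 = 96.8 ppm.
Deficit to target: 164 − 96.8 = 67.2 mg/L.
As CaCO₃: 67.2 mg/L × 1,530,000 L = 102,800 g; ÷ 50 g/eq ÷ 2 = 1028 mol Na₂CO₃.
Mass: 1028 × 106 = 109,000 g.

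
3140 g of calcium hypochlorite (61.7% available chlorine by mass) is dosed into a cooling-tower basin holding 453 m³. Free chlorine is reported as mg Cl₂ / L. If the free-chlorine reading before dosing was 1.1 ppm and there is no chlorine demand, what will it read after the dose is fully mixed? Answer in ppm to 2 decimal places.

5.38 ppm

Volume: 453 m³ = 453,000 L.
Available chlorine delivered: 3140 g × 0.617 = 1937 g as Cl₂.
Concentration rise: 1937 g / 453,000 L = 4.277 mg/L = 4.28 ppm.
Final FC: 1.1 + 4.28 = 5.38 ppm.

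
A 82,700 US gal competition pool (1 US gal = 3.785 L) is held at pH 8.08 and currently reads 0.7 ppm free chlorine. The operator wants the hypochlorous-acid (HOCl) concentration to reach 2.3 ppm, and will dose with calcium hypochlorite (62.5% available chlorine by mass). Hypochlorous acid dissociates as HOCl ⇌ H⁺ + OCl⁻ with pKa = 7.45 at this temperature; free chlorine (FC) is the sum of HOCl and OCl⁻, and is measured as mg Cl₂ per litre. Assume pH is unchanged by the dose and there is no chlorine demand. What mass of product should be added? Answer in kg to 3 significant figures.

5.72 kg

Volume: 82,700 US gal × 3.785 L/gal = 313,020 L.
[OCl⁻]/[HOCl] = 10^(pH − pKa) = 10^(8.08 − 7.45) = 4.266; fraction as HOCl = 1/(1 + 4.266) = 0.1899.
Free chlorine required for 2.3 ppm HOCl: 2.3 / 0.1899 = 12.11 ppm.
FC to add: 12.11 − 0.7 = 11.41 mg/L as Cl₂.
Cl₂ equivalent: 11.41 mg/L × 313,020 L = 3572 g.
Product at 62.5% available Cl: 3572 / 0.625 = 5715 g.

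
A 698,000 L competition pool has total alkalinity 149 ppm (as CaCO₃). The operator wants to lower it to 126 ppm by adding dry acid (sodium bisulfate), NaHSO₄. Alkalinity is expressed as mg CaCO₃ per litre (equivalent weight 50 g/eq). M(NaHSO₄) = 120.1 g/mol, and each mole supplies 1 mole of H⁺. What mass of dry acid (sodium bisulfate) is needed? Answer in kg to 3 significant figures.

Alkalinity to neutralize: (149 − 126) = 23 mg/L as CaCO₃ × 698,000 L = 16,050 g as CaCO₃.
Equivalents of H⁺ required: 16,050 ÷ 50 g/eq = 321.1 eq = 321.1 mol NaHSO₄.
Mass of NaHSO₄: 321.1 × 120.1 = 38,560 g.

38.6 kg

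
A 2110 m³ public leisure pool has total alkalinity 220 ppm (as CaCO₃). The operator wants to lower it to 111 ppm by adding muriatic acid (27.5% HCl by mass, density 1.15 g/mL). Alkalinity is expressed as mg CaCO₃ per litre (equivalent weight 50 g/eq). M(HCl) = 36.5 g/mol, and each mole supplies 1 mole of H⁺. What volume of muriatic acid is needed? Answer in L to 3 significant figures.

531 L

Volume: 2110 m³ = 2,110,000 L.
Alkalinity to neutralize: (220 − 111) = 109 mg/L as CaCO₃ × 2,110,000 L = 230,000 g as CaCO₃.
Equivalents of H⁺ required: 230,000 ÷ 50 g/eq = 4600 eq = 4600 mol HCl.
Mass of HCl: 4600 × 36.5 = 167,900 g.
Mass of 27.5% solution: 167,900 / 0.275 = 610,500 g.
Volume: 610,500 g ÷ 1.15 g/mL = 530,900 mL.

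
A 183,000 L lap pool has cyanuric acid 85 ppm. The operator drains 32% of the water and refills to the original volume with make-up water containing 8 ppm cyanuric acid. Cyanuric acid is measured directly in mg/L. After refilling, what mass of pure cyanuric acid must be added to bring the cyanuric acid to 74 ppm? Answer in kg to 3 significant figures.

After draining 32% and refilling: 85 × 0.68 + 8 × 0.32 = 60.36 ppm.
Deficit to target: 74 − 60.36 = 13.64 mg/L.
Mass: 13.64 mg/L × 183,000 L = 2496 g cyanuric acid.

2.50 kg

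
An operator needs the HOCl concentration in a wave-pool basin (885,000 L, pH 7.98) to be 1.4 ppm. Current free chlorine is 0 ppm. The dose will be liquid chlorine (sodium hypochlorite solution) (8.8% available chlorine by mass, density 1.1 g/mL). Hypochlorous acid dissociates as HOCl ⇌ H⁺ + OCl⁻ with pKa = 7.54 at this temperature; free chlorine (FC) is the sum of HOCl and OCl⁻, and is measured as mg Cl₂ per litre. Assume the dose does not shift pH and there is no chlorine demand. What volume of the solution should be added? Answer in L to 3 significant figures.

[OCl⁻]/[HOCl] = 10^(pH − pKa) = 10^(7.98 − 7.54) = 2.754; fraction as HOCl = 1/(1 + 2.754) = 0.2664.
Free chlorine required for 1.4 ppm HOCl: 1.4 / 0.2664 = 5.256 ppm.
FC to add: 5.256 − 0 = 5.256 mg/L as Cl₂.
Cl₂ equivalent: 5.256 mg/L × 885,000 L = 4651 g.
Product at 8.8% available Cl: 4651 / 0.088 = 52,860 g.
Volume: 52,860 g ÷ 1.1 g/mL = 48,050 mL.

48.1 L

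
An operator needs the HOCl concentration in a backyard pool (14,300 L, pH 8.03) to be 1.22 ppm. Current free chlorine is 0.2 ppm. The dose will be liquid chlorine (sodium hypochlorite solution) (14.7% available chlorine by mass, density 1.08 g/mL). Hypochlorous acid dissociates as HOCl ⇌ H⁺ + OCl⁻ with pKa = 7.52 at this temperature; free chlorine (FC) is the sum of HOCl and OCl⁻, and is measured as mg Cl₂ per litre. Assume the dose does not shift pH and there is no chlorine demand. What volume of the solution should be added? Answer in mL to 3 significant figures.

447 mL

[OCl⁻]/[HOCl] = 10^(pH − pKa) = 10^(8.03 − 7.52) = 3.236; fraction as HOCl = 1/(1 + 3.236) = 0.2361.
Free chlorine required for 1.22 ppm HOCl: 1.22 / 0.2361 = 5.168 ppm.
FC to add: 5.168 − 0.2 = 4.968 mg/L as Cl₂.
Cl₂ equivalent: 4.968 mg/L × 14,300 L = 71.04 g.
Product at 14.7% available Cl: 71.04 / 0.147 = 483.3 g.
Volume: 483.3 g ÷ 1.08 g/mL = 447.5 mL.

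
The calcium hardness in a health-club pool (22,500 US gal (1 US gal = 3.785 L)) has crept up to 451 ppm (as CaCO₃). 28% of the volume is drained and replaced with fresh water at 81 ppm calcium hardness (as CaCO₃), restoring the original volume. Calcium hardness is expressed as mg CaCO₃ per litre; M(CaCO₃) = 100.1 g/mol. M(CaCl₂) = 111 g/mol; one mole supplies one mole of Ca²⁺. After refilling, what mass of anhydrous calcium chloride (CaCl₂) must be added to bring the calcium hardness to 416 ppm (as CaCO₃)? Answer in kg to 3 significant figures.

6.48 kg

Volume: 22,500 US gal × 3.785 L/gal = 85,162 L.
After draining 28% and refilling: 451 × 0.72 + 81 × 0.28 = 347.4 ppm.
Deficit to target: 416 − 347.4 = 68.6 mg/L.
As CaCO₃: 68.6 mg/L × 85,162 L = 5842 g; ÷ 100.1 = 58.36 mol Ca²⁺.
Mass: 58.36 × 111 = 6478 g.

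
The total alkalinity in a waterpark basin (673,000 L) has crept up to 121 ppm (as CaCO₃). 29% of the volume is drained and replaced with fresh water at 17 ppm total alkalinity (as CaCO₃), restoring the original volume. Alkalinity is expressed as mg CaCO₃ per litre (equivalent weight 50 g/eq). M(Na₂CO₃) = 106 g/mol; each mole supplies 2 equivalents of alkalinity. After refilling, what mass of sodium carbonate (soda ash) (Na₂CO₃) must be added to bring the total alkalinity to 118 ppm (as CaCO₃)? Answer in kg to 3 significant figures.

19.4 kg

After draining 29% and refilling: 121 × 0.71 + 17 × 0.29 = 90.84 ppm.
Deficit to target: 118 − 90.84 = 27.16 mg/L.
As CaCO₃: 27.16 mg/L × 673,000 L = 18,280 g; ÷ 50 g/eq ÷ 2 = 182.8 mol Na₂CO₃.
Mass: 182.8 × 106 = 19,380 g.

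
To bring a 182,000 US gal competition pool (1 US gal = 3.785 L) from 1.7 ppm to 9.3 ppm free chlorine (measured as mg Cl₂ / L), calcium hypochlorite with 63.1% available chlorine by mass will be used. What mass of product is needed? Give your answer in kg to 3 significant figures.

8.30 kg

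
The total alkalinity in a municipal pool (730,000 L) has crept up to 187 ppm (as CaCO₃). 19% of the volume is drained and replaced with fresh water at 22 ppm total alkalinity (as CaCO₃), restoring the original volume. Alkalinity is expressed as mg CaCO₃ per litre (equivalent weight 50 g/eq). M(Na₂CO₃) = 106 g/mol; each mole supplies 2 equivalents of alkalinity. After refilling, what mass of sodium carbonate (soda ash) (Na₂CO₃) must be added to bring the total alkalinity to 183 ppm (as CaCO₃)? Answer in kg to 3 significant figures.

21.2 kg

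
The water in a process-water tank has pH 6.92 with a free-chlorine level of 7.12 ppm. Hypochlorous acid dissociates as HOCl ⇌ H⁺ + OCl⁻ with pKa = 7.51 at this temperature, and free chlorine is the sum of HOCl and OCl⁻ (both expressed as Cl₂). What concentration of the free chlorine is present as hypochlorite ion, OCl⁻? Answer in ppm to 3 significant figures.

1.46 ppm

[OCl⁻]/[HOCl] = 10^(pH − pKa) = 10^(6.92 − 7.51) = 10^-0.59 = 0.257.
Fraction as HOCl = 1 / (1 + 0.257) = 0.7955.
OCl⁻ = (1 − 0.7955) × 7.12 ppm = 1.456 ppm.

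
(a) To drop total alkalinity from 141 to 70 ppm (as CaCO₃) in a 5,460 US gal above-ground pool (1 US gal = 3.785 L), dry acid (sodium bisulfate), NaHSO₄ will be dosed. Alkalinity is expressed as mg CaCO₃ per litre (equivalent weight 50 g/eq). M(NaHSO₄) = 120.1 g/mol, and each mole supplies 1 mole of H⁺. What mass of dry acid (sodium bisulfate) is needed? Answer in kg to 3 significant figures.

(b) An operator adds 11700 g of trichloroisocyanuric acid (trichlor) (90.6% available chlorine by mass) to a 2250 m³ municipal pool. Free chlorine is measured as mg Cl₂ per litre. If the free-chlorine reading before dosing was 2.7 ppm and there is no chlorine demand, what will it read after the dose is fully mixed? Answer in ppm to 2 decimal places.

(a) 3.52 kg; (b) 7.41 ppm

(a) Volume: 5,460 US gal × 3.785 L/gal = 20,666 L.
(a) Alkalinity to neutralize: (141 − 70) = 71 mg/L as CaCO₃ × 20,666 L = 1467 g as CaCO₃.
(a) Equivalents of H⁺ required: 1467 ÷ 50 g/eq = 29.35 eq = 29.35 mol NaHSO₄.
(a) Mass of NaHSO₄: 29.35 × 120.1 = 3524 g.

(b) Volume: 2250 m³ = 2,250,000 L.
(b) Available chlorine delivered: 11,700 g × 0.906 = 10,600 g as Cl₂.
(b) Concentration rise: 10,600 g / 2,250,000 L = 4.711 mg/L = 4.71 ppm.
(b) Final FC: 2.7 + 4.71 = 7.41 ppm.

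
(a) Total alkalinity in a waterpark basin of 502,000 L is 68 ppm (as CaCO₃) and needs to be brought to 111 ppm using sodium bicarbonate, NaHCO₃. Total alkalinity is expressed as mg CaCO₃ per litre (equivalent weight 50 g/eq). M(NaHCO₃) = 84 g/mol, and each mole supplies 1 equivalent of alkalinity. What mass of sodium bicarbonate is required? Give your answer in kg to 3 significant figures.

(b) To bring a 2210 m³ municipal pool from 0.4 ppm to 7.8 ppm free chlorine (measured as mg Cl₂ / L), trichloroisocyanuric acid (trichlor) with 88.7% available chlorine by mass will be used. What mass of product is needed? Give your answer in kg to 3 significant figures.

(a) 36.3 kg; (b) 18.4 kg

(a) Alkalinity to add: (111 − 68) = 43 mg/L as CaCO₃ × 502,000 L = 21,590 g as CaCO₃.
(a) Equivalents: 21,590 g ÷ 50 g/eq = 431.7 eq.
(a) NaHCO₃ supplies 1 eq per mole → 431.7 mol.
(a) Mass: 431.7 mol × 84 g/mol = 36,260 g.

(b) Volume: 2210 m³ = 2,210,000 L.
(b) Chlorine deficit: 7.8 − 0.4 = 7.4 ppm = 7.4 mg/L as Cl₂.
(b) Cl₂ equivalent needed: 7.4 mg/L × 2,210,000 L = 16,350,000 mg = 16,350 g.
(b) Product at 88.7% available chlorine: 16,350 / 0.887 = 18,440 g.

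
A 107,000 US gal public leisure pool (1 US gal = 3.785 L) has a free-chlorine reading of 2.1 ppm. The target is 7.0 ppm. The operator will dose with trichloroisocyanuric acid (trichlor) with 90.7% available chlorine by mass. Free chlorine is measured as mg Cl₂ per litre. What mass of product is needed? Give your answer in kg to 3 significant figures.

2.19 kg

Volume: 107,000 US gal × 3.785 L/gal = 404,995 L.
Chlorine deficit: 7.0 − 2.1 = 4.9 ppm = 4.9 mg/L as Cl₂.
Cl₂ equivalent needed: 4.9 mg/L × 404,995 L = 1,984,000 mg = 1984 g.
Product at 90.7% available chlorine: 1984 / 0.907 = 2188 g.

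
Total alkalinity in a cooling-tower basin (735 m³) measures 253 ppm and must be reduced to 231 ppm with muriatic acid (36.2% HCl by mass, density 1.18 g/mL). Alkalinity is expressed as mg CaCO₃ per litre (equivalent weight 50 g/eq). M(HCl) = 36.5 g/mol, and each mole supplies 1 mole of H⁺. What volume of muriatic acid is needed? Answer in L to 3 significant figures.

Volume: 735 m³ = 735,000 L.
Alkalinity to neutralize: (253 − 231) = 22 mg/L as CaCO₃ × 735,000 L = 16,170 g as CaCO₃.
Equivalents of H⁺ required: 16,170 ÷ 50 g/eq = 323.4 eq = 323.4 mol HCl.
Mass of HCl: 323.4 × 36.5 = 11,800 g.
Mass of 36.2% solution: 11,800 / 0.362 = 32,610 g.
Volume: 32,610 g ÷ 1.18 g/mL = 27,630 mL.

27.6 L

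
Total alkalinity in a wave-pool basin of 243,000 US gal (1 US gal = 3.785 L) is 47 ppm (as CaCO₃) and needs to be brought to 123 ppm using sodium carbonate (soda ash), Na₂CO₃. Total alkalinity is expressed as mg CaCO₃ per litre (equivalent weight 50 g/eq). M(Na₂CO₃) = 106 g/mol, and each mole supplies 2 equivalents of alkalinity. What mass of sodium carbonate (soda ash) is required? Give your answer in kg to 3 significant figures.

Volume: 243,000 US gal × 3.785 L/gal = 919,755 L.
Alkalinity to add: (123 − 47) = 76 mg/L as CaCO₃ × 919,755 L = 69,900 g as CaCO₃.
Equivalents: 69,900 g ÷ 50 g/eq = 1398 eq.
Each mole of Na₂CO₃ supplies 2 eq, so 1398 / 2 = 699 mol.
Mass: 699 mol × 106 g/mol = 74,100 g.

74.1 kg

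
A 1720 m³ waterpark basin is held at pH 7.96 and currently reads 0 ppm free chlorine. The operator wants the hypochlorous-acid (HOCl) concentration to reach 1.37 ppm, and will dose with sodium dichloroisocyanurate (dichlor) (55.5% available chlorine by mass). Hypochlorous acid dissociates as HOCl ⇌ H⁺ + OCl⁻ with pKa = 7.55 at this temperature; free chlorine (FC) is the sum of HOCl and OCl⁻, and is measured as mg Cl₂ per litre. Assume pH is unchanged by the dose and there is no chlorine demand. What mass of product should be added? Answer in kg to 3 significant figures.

Volume: 1720 m³ = 1,720,000 L.
[OCl⁻]/[HOCl] = 10^(pH − pKa) = 10^(7.96 − 7.55) = 2.57; fraction as HOCl = 1/(1 + 2.57) = 0.2801.
Free chlorine required for 1.37 ppm HOCl: 1.37 / 0.2801 = 4.891 ppm.
FC to add: 4.891 − 0 = 4.891 mg/L as Cl₂.
Cl₂ equivalent: 4.891 mg/L × 1,720,000 L = 8413 g.
Product at 55.5% available Cl: 8413 / 0.555 = 15,160 g.

15.2 kg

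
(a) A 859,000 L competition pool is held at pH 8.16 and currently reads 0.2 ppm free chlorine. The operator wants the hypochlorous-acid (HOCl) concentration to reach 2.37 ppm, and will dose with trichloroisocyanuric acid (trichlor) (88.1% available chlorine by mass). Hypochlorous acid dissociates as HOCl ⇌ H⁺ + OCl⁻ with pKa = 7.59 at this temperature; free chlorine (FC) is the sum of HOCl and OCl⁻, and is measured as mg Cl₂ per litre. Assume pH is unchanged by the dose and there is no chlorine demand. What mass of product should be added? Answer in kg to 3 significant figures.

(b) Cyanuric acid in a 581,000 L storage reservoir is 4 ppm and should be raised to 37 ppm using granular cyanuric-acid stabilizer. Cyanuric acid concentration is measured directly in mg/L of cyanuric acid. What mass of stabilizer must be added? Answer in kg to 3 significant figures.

(a) [OCl⁻]/[HOCl] = 10^(pH − pKa) = 10^(8.16 − 7.59) = 3.715; fraction as HOCl = 1/(1 + 3.715) = 0.2121.
(a) Free chlorine required for 2.37 ppm HOCl: 2.37 / 0.2121 = 11.18 ppm.
(a) FC to add: 11.18 − 0.2 = 10.98 mg/L as Cl₂.
(a) Cl₂ equivalent: 10.98 mg/L × 859,000 L = 9428 g.
(a) Product at 88.1% available Cl: 9428 / 0.881 = 10,700 g.

(b) CYA to add: (37 − 4) = 33 mg/L × 581,000 L = 19,170 g cyanuric acid.

(a) 10.7 kg; (b) 19.2 kg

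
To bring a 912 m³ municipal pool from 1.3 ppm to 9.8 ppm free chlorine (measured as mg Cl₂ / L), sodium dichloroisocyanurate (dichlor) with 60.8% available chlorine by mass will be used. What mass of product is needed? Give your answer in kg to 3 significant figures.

Volume: 912 m³ = 912,000 L.
Chlorine deficit: 9.8 − 1.3 = 8.5 ppm = 8.5 mg/L as Cl₂.
Cl₂ equivalent needed: 8.5 mg/L × 912,000 L = 7,752,000 mg = 7752 g.
Product at 60.8% available chlorine: 7752 / 0.608 = 12,750 g.

12.8 kg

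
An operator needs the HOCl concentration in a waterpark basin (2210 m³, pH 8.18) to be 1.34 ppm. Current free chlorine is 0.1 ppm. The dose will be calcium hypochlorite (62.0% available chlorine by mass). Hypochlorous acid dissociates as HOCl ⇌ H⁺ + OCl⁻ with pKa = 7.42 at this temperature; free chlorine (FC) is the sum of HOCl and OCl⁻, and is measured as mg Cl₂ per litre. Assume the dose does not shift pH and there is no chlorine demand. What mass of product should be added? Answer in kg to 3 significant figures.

Volume: 2210 m³ = 2,210,000 L.
[OCl⁻]/[HOCl] = 10^(pH − pKa) = 10^(8.18 − 7.42) = 5.754; fraction as HOCl = 1/(1 + 5.754) = 0.1481.
Free chlorine required for 1.34 ppm HOCl: 1.34 / 0.1481 = 9.051 ppm.
FC to add: 9.051 − 0.1 = 8.951 mg/L as Cl₂.
Cl₂ equivalent: 8.951 mg/L × 2,210,000 L = 19,780 g.
Product at 62.0% available Cl: 19,780 / 0.62 = 31,910 g.

31.9 kg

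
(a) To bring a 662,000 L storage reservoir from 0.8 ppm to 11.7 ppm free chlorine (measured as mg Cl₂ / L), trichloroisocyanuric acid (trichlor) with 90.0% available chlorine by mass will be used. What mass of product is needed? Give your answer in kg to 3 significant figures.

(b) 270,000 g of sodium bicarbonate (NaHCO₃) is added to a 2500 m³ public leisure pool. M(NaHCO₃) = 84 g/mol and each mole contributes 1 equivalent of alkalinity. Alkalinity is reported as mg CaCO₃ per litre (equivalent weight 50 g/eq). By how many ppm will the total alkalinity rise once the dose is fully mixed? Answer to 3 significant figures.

(a) Chlorine deficit: 11.7 − 0.8 = 10.9 ppm = 10.9 mg/L as Cl₂.
(a) Cl₂ equivalent needed: 10.9 mg/L × 662,000 L = 7,216,000 mg = 7216 g.
(a) Product at 90.0% available chlorine: 7216 / 0.9 = 8018 g.

(b) Volume: 2500 m³ = 2,500,000 L.
(b) Moles of NaHCO₃: 270,000 g ÷ 84 g/mol = 3214 mol → 3214 eq of alkalinity.
(b) As CaCO₃: 3214 eq × 50 g/eq = 160,700 g.
(b) Rise: 160,700 g / 2,500,000 L × 1000 = 64.29 mg/L.

(a) 8.02 kg; (b) 64.3 ppm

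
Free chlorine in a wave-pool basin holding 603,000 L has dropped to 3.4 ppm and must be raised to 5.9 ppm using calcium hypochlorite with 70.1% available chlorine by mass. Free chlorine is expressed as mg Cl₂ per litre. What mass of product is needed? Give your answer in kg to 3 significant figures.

2.15 kg

Chlorine deficit: 5.9 − 3.4 = 2.5 ppm = 2.5 mg/L as Cl₂.
Cl₂ equivalent needed: 2.5 mg/L × 603,000 L = 1,508,000 mg = 1508 g.
Product at 70.1% available chlorine: 1508 / 0.701 = 2150 g.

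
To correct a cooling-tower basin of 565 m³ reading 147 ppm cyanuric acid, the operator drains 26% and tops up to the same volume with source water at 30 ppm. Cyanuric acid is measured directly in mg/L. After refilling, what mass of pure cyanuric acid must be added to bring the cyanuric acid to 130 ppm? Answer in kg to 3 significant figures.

7.58 kg

Volume: 565 m³ = 565,000 L.
After draining 26% and refilling: 147 × 0.74 + 30 × 0.26 = 116.58 ppm.
Deficit to target: 130 − 116.58 = 13.42 mg/L.
Mass: 13.42 mg/L × 565,000 L = 7582 g cyanuric acid.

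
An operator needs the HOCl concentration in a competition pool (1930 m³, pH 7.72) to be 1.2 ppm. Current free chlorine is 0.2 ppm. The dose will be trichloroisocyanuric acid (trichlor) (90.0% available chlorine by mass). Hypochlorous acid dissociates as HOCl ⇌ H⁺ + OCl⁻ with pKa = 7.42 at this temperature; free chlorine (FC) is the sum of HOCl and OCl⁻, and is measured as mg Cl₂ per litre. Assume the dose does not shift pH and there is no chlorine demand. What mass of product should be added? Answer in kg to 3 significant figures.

7.28 kg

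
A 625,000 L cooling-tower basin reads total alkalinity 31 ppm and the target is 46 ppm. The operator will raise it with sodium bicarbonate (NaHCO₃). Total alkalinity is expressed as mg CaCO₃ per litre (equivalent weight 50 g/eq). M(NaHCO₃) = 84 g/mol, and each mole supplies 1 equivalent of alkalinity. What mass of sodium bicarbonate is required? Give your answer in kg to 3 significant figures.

Alkalinity to add: (46 − 31) = 15 mg/L as CaCO₃ × 625,000 L = 9375 g as CaCO₃.
Equivalents: 9375 g ÷ 50 g/eq = 187.5 eq.
NaHCO₃ supplies 1 eq per mole → 187.5 mol.
Mass: 187.5 mol × 84 g/mol = 15,750 g.

15.8 kg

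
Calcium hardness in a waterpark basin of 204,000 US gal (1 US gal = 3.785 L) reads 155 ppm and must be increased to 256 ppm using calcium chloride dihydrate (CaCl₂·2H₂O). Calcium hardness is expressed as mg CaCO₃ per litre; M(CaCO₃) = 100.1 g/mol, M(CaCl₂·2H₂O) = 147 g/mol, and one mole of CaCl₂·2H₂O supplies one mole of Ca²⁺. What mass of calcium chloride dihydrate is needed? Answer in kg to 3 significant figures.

115 kg

Volume: 204,000 US gal × 3.785 L/gal = 772,140 L.
Hardness to add: (256 − 155) = 101 mg/L as CaCO₃ × 772,140 L = 77,990 g as CaCO₃.
Moles of Ca²⁺ (1 mol Ca²⁺ ≡ 1 mol CaCO₃): 77,990 / 100.1 g/mol = 779.1 mol.
Mass of CaCl₂·2H₂O: 779.1 × 147 = 114,500 g.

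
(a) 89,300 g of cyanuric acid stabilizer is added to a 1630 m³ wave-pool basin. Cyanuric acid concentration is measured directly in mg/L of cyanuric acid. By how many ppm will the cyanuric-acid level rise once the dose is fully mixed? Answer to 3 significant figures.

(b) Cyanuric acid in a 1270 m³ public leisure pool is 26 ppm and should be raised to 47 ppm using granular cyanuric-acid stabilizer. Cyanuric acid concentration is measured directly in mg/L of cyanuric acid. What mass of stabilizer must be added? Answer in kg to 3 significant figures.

(a) Volume: 1630 m³ = 1,630,000 L.
(a) Rise: 89,300 g / 1,630,000 L × 1000 = 54.79 mg/L.

(b) Volume: 1270 m³ = 1,270,000 L.
(b) CYA to add: (47 − 26) = 21 mg/L × 1,270,000 L = 26,670 g cyanuric acid.

(a) 54.8 ppm; (b) 26.7 kg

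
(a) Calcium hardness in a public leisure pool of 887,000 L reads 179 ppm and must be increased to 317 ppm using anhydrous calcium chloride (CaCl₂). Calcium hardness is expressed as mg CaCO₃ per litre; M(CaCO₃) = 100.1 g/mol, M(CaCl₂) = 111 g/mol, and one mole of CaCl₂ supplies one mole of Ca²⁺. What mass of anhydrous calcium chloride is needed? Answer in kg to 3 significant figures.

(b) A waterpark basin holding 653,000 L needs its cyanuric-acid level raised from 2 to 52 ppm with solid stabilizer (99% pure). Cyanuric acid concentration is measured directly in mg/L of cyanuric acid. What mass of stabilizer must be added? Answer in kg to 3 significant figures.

(a) 136 kg; (b) 33.0 kg

(a) Hardness to add: (317 − 179) = 138 mg/L as CaCO₃ × 887,000 L = 122,400 g as CaCO₃.
(a) Moles of Ca²⁺ (1 mol Ca²⁺ ≡ 1 mol CaCO₃): 122,400 / 100.1 g/mol = 1223 mol.
(a) Mass of CaCl₂: 1223 × 111 = 135,700 g.

(b) CYA to add: (52 − 2) = 50 mg/L × 653,000 L = 32,650 g cyanuric acid.
(b) At 99% purity: 32,650 / 0.99 = 32,980 g product.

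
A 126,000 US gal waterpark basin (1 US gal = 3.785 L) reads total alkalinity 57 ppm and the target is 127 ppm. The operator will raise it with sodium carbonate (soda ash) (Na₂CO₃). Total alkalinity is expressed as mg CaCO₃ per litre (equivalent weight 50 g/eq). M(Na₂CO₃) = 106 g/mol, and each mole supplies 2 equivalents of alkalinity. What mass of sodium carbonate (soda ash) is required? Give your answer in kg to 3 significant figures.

Volume: 126,000 US gal × 3.785 L/gal = 476,910 L.
Alkalinity to add: (127 − 57) = 70 mg/L as CaCO₃ × 476,910 L = 33,380 g as CaCO₃.
Equivalents: 33,380 g ÷ 50 g/eq = 667.7 eq.
Each mole of Na₂CO₃ supplies 2 eq, so 667.7 / 2 = 333.8 mol.
Mass: 333.8 mol × 106 g/mol = 35,390 g.

35.4 kg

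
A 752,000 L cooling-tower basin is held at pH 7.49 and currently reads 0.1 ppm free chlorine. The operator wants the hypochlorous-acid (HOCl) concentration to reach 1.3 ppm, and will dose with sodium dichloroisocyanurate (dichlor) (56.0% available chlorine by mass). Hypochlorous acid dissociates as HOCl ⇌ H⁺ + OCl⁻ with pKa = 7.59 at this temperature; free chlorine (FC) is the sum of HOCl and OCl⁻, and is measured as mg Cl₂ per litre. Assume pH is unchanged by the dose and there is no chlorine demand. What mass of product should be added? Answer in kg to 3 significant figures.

3.00 kg

[OCl⁻]/[HOCl] = 10^(pH − pKa) = 10^(7.49 − 7.59) = 0.7943; fraction as HOCl = 1/(1 + 0.7943) = 0.5573.
Free chlorine required for 1.3 ppm HOCl: 1.3 / 0.5573 = 2.333 ppm.
FC to add: 2.333 − 0.1 = 2.233 mg/L as Cl₂.
Cl₂ equivalent: 2.233 mg/L × 752,000 L = 1679 g.
Product at 56.0% available Cl: 1679 / 0.56 = 2998 g.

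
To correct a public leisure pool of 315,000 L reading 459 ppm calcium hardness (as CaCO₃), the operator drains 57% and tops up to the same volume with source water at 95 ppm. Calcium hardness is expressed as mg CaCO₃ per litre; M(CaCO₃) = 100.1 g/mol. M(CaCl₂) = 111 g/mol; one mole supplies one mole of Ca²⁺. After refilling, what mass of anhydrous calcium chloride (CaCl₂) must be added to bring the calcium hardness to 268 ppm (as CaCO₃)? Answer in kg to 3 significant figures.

5.76 kg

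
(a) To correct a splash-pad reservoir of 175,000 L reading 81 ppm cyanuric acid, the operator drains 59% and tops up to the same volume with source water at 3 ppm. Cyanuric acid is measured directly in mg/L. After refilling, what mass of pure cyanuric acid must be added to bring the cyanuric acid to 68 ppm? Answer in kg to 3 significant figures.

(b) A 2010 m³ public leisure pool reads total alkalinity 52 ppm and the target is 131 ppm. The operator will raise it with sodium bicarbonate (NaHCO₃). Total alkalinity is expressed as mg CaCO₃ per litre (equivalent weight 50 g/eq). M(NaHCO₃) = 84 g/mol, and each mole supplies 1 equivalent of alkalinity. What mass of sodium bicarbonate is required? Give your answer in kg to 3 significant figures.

(a) 5.78 kg; (b) 267 kg

(a) After draining 59% and refilling: 81 × 0.41 + 3 × 0.59 = 34.98 ppm.
(a) Deficit to target: 68 − 34.98 = 33.02 mg/L.
(a) Mass: 33.02 mg/L × 175,000 L = 5778 g cyanuric acid.

(b) Volume: 2010 m³ = 2,010,000 L.
(b) Alkalinity to add: (131 − 52) = 79 mg/L as CaCO₃ × 2,010,000 L = 158,800 g as CaCO₃.
(b) Equivalents: 158,800 g ÷ 50 g/eq = 3176 eq.
(b) NaHCO₃ supplies 1 eq per mole → 3176 mol.
(b) Mass: 3176 mol × 84 g/mol = 266,800 g.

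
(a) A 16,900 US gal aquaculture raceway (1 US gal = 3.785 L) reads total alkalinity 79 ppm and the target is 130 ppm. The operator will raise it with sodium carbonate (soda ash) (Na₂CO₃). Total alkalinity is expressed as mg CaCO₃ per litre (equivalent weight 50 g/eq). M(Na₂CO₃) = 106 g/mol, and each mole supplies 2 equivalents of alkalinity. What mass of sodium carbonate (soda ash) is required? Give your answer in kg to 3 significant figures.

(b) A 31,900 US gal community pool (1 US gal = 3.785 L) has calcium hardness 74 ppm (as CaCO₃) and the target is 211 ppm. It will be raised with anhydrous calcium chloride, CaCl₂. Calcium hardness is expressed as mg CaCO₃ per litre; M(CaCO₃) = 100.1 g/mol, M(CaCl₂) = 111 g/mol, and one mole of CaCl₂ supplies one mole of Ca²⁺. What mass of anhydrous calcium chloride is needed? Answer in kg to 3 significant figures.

(a) Volume: 16,900 US gal × 3.785 L/gal = 63,966 L.
(a) Alkalinity to add: (130 − 79) = 51 mg/L as CaCO₃ × 63,966 L = 3262 g as CaCO₃.
(a) Equivalents: 3262 g ÷ 50 g/eq = 65.25 eq.
(a) Each mole of Na₂CO₃ supplies 2 eq, so 65.25 / 2 = 32.62 mol.
(a) Mass: 32.62 mol × 106 g/mol = 3458 g.

(b) Volume: 31,900 US gal × 3.785 L/gal = 120,742 L.
(b) Hardness to add: (211 − 74) = 137 mg/L as CaCO₃ × 120,742 L = 16,540 g as CaCO₃.
(b) Moles of Ca²⁺ (1 mol Ca²⁺ ≡ 1 mol CaCO₃): 16,540 / 100.1 g/mol = 165.3 mol.
(b) Mass of CaCl₂: 165.3 × 111 = 18,340 g.

(a) 3.46 kg; (b) 18.3 kg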